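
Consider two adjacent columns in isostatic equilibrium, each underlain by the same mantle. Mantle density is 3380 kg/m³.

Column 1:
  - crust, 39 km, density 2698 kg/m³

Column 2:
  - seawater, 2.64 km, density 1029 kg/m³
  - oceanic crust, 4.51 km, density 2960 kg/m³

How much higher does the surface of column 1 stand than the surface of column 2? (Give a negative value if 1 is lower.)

5.47 km

For any compensation level in the mantle, the mantle terms cancel and isostasy reduces to e = (Σt_1 − Σt_2) − (Σ(ρt)_1 − Σ(ρt)_2) / ρ_m.
Σt_1 = 39 km; Σt_2 = 7.15 km; Σ(ρt)_1 = 105222; Σ(ρt)_2 = 16066.16 (in km·kg/m³).
e = (39 − 7.15) − (105222 − 16066.16) / 3380 = 5.47 km.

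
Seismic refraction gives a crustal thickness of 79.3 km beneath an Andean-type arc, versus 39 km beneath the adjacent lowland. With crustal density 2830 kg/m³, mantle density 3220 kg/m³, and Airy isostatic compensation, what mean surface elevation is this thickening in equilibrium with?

4.88 km

Excess crust Δ = 79.3 km − 39 km = 40.3 km, split between elevation h and root r with h + r = Δ.
Airy balance ρ_c h = (ρ_m − ρ_c) r gives r = h ρ_c/(ρ_m − ρ_c), so h (1 + ρ_c/(ρ_m − ρ_c)) = Δ, i.e. h = Δ (ρ_m − ρ_c)/ρ_m.
h = 40.3 km × 390/3220 = 4.88 km.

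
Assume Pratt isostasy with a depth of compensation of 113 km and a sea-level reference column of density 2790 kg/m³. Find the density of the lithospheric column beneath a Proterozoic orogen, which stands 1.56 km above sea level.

Pratt balance: ρ_ref D = ρ (D + h).
ρ = ρ_ref D/(D + h) = 2790 × 113 km/(113 km + 1.56 km) = 2750 kg/m³.

2750 kg/m³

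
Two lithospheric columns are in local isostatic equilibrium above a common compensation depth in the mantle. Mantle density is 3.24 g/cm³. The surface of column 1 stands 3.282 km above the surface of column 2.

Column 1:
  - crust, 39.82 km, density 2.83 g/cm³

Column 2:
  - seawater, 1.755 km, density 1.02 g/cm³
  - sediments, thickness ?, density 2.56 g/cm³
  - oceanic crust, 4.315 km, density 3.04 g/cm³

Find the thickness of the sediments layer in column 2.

1.37 km

Take the compensation level at the base of the deeper column (depth z_c below the surface of column 1) and equate Σ ρ_i t_i down to z_c; mantle fills any gap and the z_c terms cancel.
Column 1: 39.82×2.83 + (z_c − 39.82)×3.24
Column 2: 3.282×0 + 1.755×1.02 + x×2.56 + 4.315×3.04 + (z_c − 3.282 − 6.07 − x)×3.24
The z_c×3.24 term appears on both sides and cancels. Collect the known terms of each column as K = Σ(ρt)_known − 3.24 × (depth of known layers): K_1 = 112.6906 − 3.24×39.82 = −16.3262; K_2 = 14.9077 − 3.24×(3.282 + 6.07) = −15.39278.
Balance: K_1 = K_2 − x×(3.24 − 2.56), so x = (K_2 − K_1)/(3.24 − 2.56) = 0.93342/0.68 = 1.37 km.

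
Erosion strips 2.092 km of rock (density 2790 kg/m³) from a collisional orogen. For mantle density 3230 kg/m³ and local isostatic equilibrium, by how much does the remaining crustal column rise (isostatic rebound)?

Unloading: uplift u = e ρ_c/ρ_m = 2.092 km × 2790/3230 = 1.81 km.

1.81 km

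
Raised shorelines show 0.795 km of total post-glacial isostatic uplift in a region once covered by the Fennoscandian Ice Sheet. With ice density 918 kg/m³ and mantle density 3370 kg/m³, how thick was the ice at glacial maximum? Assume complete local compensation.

u = t ρ_ice/ρ_m → t = u ρ_m/ρ_ice = 0.795 km × 3370/918 = 2.92 km.

2.92 km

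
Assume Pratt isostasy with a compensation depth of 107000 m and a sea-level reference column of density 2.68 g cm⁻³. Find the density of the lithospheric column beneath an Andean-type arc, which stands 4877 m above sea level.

Pratt balance: ρ_ref D = ρ (D + h).
ρ = ρ_ref D/(D + h) = 2.68 × 107000 m/(107000 m + 4877 m) = 2.56 g cm⁻³.

2.56 g cm⁻³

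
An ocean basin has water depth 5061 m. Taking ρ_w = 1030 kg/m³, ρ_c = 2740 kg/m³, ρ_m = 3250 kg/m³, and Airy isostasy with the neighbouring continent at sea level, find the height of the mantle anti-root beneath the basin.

17000 m

For local isostatic compensation: replacing crust with seawater at the top is compensated by replacing crust with mantle at the base: d (ρ_c − ρ_w) = a (ρ_m − ρ_c).
a = d (ρ_c − ρ_w)/(ρ_m − ρ_c) = 5061 m × 1710/510 = 17000 m.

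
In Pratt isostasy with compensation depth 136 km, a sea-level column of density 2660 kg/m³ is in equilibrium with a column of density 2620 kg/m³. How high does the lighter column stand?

2.08 km

ρ_ref D = ρ (D + h) → h = D (ρ_ref − ρ)/ρ.
h = 136 km × (2660 − 2620)/2620 = 2.08 km.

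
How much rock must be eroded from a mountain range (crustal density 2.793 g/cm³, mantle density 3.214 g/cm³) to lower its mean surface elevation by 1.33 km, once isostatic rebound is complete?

10.2 km

Net drop Δ = e − u = e − e ρ_c/ρ_m = e (ρ_m − ρ_c)/ρ_m.
e = Δ ρ_m/(ρ_m − ρ_c) = 1.33 km × 3.214/0.421 = 10.2 km.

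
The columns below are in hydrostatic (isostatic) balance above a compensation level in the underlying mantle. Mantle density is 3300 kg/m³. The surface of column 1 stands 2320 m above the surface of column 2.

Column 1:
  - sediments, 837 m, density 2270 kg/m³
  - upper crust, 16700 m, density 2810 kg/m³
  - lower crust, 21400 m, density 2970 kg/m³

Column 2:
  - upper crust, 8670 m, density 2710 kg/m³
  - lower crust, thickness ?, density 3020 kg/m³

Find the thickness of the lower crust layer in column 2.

11900 m

Take the compensation level at the base of the deeper column (depth z_c below the surface of column 1) and equate Σ ρ_i t_i down to z_c; mantle fills any gap and the z_c terms cancel.
Column 1: 837×2270 + 16700×2810 + 21400×2970 + (z_c − 38937)×3300
Column 2: 2320×0 + 8670×2710 + x×3020 + (z_c − 2320 − 8670 − x)×3300
The z_c×3300 term appears on both sides and cancels. Collect the known terms of each column as K = Σ(ρt)_known − 3300 × (depth of known layers): K_1 = 112384990 − 3300×38937 = −16107110; K_2 = 23495700 − 3300×(2320 + 8670) = −12771300.
Balance: K_1 = K_2 − x×(3300 − 3020), so x = (K_2 − K_1)/(3300 − 3020) = 3335810/280 = 11900 m.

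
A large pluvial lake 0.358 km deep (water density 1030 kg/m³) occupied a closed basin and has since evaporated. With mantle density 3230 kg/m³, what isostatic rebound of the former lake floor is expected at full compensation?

0.114 km

u = d ρ_w/ρ_m = 0.358 km × 1030/3230 = 0.114 km.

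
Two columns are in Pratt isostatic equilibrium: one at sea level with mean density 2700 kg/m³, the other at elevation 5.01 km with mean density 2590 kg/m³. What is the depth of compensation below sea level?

ρ_ref D = ρ (D + h) → D (ρ_ref − ρ) = ρ h.
D = ρ h/(ρ_ref − ρ) = 2590 × 5.01 km/(2700 − 2590) = 118 km.

118 km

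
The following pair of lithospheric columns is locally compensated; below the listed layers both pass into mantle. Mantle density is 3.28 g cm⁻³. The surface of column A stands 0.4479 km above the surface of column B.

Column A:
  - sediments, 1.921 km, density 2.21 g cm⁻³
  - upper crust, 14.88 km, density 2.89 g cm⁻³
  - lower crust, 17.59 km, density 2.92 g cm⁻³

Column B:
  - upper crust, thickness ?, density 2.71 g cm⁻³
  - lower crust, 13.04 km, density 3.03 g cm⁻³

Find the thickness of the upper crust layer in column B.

16.6 km

Take the compensation level at the base of the deeper column (depth z_c below the surface of column A) and equate Σ ρ_i t_i down to z_c; mantle fills any gap and the z_c terms cancel.
Column A: 1.921×2.21 + 14.88×2.89 + 17.59×2.92 + (z_c − 34.391)×3.28
Column B: 0.4479×0 + x×2.71 + 13.04×3.03 + (z_c − 0.4479 − 13.04 − x)×3.28
The z_c×3.28 term appears on both sides and cancels. Collect the known terms of each column as K = Σ(ρt)_known − 3.28 × (depth of known layers): K_A = 98.61141 − 3.28×34.391 = −14.19107; K_B = 39.5112 − 3.28×(0.4479 + 13.04) = −4.729112.
Balance: K_A = K_B − x×(3.28 − 2.71), so x = (K_B − K_A)/(3.28 − 2.71) = 9.46196/0.57 = 16.6 km.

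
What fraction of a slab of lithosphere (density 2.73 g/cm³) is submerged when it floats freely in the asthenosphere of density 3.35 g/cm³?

81.5%

Submerged fraction = ρ_obj/ρ_fluid = 2.73/3.35 = 81.5%.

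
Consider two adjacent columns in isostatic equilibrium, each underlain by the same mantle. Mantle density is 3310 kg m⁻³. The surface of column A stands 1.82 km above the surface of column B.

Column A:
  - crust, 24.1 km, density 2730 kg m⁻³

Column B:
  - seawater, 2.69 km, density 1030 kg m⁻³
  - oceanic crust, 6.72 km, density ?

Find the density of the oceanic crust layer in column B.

Take the compensation level at the base of the deeper column (depth z_c below the surface of column A) and equate Σ ρ_i t_i down to z_c; mantle fills any gap and the z_c terms cancel.
Column A: 24.1×2730 + (z_c − 24.1)×3310
Column B: 1.82×0 + 2.69×1030 + 6.72×ρ + (z_c − 1.82 − 9.41)×3310
The z_c×3310 term appears on both sides and cancels. Collect the known terms of each column as K = Σ(ρt)_known − 3310 × (depth of known layers): K_A = 65793 − 3310×24.1 = −13978; K_B = 2770.7 − 3310×(1.82 + 9.41) = −34400.6.
Balance: K_A = K_B + 6.72×ρ, so ρ = (K_A − K_B)/6.72 = 20422.6/6.72 = 3040 kg m⁻³.

3040 kg m⁻³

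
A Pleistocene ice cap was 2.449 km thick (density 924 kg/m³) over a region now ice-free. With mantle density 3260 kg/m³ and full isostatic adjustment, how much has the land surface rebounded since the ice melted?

0.694 km

Removing the load lets mantle flow back in; uplift u satisfies ρ_ice t = ρ_m u.
u = t ρ_ice/ρ_m = 2.449 km × 924/3260 = 0.694 km.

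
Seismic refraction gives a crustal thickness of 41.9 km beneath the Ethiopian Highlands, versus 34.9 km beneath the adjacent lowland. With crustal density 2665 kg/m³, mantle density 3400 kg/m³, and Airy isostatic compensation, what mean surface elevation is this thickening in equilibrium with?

Excess crust Δ = 41.9 km − 34.9 km = 7 km, split between elevation h and root r with h + r = Δ.
Airy balance ρ_c h = (ρ_m − ρ_c) r gives r = h ρ_c/(ρ_m − ρ_c), so h (1 + ρ_c/(ρ_m − ρ_c)) = Δ, i.e. h = Δ (ρ_m − ρ_c)/ρ_m.
h = 7 km × 735/3400 = 1.51 km.

1.51 km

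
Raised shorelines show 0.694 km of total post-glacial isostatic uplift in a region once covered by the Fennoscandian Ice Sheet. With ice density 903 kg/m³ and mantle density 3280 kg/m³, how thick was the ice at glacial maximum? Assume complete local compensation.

2.52 km

u = t ρ_ice/ρ_m → t = u ρ_m/ρ_ice = 0.694 km × 3280/903 = 2.52 km.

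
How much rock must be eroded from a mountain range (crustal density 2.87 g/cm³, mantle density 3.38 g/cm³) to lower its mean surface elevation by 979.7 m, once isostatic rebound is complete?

Net drop Δ = e − u = e − e ρ_c/ρ_m = e (ρ_m − ρ_c)/ρ_m.
e = Δ ρ_m/(ρ_m − ρ_c) = 979.7 m × 3.38/0.51 = 6490 m.

6490 m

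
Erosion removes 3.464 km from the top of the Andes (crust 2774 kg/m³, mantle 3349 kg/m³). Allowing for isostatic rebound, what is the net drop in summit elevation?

Rebound u = e ρ_c/ρ_m = 3.464 km × 2774/3349 = 2.869 km.
Net surface drop = e − u = 3.464 km − 2.869 km = e (ρ_m − ρ_c)/ρ_m = 0.595 km.

0.595 km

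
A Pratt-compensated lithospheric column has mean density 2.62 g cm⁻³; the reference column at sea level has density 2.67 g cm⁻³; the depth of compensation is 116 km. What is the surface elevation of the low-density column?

ρ_ref D = ρ (D + h) → h = D (ρ_ref − ρ)/ρ.
h = 116 km × (2.67 − 2.62)/2.62 = 2.21 km.

2.21 km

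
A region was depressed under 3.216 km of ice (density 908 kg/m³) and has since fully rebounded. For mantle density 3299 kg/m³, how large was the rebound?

Removing the load lets mantle flow back in; uplift u satisfies ρ_ice t = ρ_m u.
u = t ρ_ice/ρ_m = 3.216 km × 908/3299 = 0.885 km.

0.885 km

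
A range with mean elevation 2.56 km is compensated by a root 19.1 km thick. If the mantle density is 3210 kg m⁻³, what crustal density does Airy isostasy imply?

2830 kg m⁻³

ρ_c h = (ρ_m − ρ_c) r → ρ_c (h + r) = ρ_m r → ρ_c = ρ_m r / (h + r).
ρ_c = 3210 × 19.1 km / (2.56 km + 19.1 km) = 2830 kg m⁻³.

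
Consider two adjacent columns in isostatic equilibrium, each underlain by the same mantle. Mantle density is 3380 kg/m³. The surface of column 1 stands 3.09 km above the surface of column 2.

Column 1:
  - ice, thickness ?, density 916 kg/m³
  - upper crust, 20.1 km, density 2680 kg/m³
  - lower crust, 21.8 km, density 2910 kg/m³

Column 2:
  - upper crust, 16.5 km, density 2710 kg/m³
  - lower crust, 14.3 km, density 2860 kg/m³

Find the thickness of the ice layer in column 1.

1.87 km

Take the compensation level at the base of the deeper column (depth z_c below the surface of column 1) and equate Σ ρ_i t_i down to z_c; mantle fills any gap and the z_c terms cancel.
Column 1: x×916 + 20.1×2680 + 21.8×2910 + (z_c − 41.9 − x)×3380
Column 2: 3.09×0 + 16.5×2710 + 14.3×2860 + (z_c − 3.09 − 30.8)×3380
The z_c×3380 term appears on both sides and cancels. Collect the known terms of each column as K = Σ(ρt)_known − 3380 × (depth of known layers): K_1 = 117306 − 3380×41.9 = −24316; K_2 = 85613 − 3380×(3.09 + 30.8) = −28935.2.
Balance: K_1 − x×(3380 − 916) = K_2, so x = (K_1 − K_2)/(3380 − 916) = 4619.2/2464 = 1.87 km.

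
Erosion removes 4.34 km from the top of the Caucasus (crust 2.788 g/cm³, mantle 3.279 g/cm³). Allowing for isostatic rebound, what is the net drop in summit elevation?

Rebound u = e ρ_c/ρ_m = 4.34 km × 2.788/3.279 = 3.69 km.
Net surface drop = e − u = 4.34 km − 3.69 km = e (ρ_m − ρ_c)/ρ_m = 0.65 km.

0.65 km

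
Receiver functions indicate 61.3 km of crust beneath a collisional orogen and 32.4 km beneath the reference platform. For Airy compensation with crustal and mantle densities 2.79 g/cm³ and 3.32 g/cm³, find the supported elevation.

Excess crust Δ = 61.3 km − 32.4 km = 28.9 km, split between elevation h and root r with h + r = Δ.
Airy balance ρ_c h = (ρ_m − ρ_c) r gives r = h ρ_c/(ρ_m − ρ_c), so h (1 + ρ_c/(ρ_m − ρ_c)) = Δ, i.e. h = Δ (ρ_m − ρ_c)/ρ_m.
h = 28.9 km × 0.53/3.32 = 4.61 km.

4.61 km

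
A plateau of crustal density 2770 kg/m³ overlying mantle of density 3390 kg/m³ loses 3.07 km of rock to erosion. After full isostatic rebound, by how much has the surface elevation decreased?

Rebound u = e ρ_c/ρ_m = 3.07 km × 2770/3390 = 2.509 km.
Net surface drop = e − u = 3.07 km − 2.509 km = e (ρ_m − ρ_c)/ρ_m = 0.561 km.

0.561 km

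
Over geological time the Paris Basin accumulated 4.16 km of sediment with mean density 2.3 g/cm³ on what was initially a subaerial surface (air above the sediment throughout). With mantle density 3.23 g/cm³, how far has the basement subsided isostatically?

Subaerial load: s = t ρ_sed / ρ_m = 4.16 km × 2.3/3.23 = 2.96 km.

2.96 km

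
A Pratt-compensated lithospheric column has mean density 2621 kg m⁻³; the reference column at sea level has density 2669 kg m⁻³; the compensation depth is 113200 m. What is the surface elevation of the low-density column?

2070 m

ρ_ref D = ρ (D + h) → h = D (ρ_ref − ρ)/ρ.
h = 113200 m × (2669 − 2621)/2621 = 2070 m.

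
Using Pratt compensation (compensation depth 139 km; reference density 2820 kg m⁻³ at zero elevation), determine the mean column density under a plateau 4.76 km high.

2730 kg m⁻³

Pratt balance: ρ_ref D = ρ (D + h).
ρ = ρ_ref D/(D + h) = 2820 × 139 km/(139 km + 4.76 km) = 2730 kg m⁻³.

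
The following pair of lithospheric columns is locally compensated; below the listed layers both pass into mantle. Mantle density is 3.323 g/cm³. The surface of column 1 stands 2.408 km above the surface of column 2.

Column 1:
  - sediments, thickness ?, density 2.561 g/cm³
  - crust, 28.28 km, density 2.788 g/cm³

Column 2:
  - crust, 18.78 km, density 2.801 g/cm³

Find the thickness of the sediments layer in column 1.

Take the compensation level at the base of the deeper column (depth z_c below the surface of column 1) and equate Σ ρ_i t_i down to z_c; mantle fills any gap and the z_c terms cancel.
Column 1: x×2.561 + 28.28×2.788 + (z_c − 28.28 − x)×3.323
Column 2: 2.408×0 + 18.78×2.801 + (z_c − 2.408 − 18.78)×3.323
The z_c×3.323 term appears on both sides and cancels. Collect the known terms of each column as K = Σ(ρt)_known − 3.323 × (depth of known layers): K_1 = 78.84464 − 3.323×28.28 = −15.1298; K_2 = 52.60278 − 3.323×(2.408 + 18.78) = −17.804944.
Balance: K_1 − x×(3.323 − 2.561) = K_2, so x = (K_1 − K_2)/(3.323 − 2.561) = 2.67514/0.762 = 3.51 km.

3.51 km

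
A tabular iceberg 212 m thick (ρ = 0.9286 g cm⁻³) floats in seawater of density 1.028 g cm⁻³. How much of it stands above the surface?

20.5 m

Floating equilibrium: submerged depth d = t ρ_obj/ρ_fluid = 212 m × 0.9286/1.028 = 191.5 m.
Freeboard = t − d = 212 m − 191.5 m = 20.5 m.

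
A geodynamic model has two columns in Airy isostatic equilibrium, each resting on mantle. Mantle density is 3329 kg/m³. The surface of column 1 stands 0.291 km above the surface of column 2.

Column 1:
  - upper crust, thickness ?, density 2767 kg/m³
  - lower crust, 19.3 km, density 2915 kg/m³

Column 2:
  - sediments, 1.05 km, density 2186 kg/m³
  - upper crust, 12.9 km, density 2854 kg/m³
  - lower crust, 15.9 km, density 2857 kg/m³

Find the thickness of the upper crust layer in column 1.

Take the compensation level at the base of the deeper column (depth z_c below the surface of column 1) and equate Σ ρ_i t_i down to z_c; mantle fills any gap and the z_c terms cancel.
Column 1: x×2767 + 19.3×2915 + (z_c − 19.3 − x)×3329
Column 2: 0.291×0 + 1.05×2186 + 12.9×2854 + 15.9×2857 + (z_c − 0.291 − 29.85)×3329
The z_c×3329 term appears on both sides and cancels. Collect the known terms of each column as K = Σ(ρt)_known − 3329 × (depth of known layers): K_1 = 56259.5 − 3329×19.3 = −7990.2; K_2 = 84538.2 − 3329×(0.291 + 29.85) = −15801.189.
Balance: K_1 − x×(3329 − 2767) = K_2, so x = (K_1 − K_2)/(3329 − 2767) = 7810.99/562 = 13.9 km.

13.9 km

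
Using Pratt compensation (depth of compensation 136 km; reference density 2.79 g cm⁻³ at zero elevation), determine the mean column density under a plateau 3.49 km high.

Pratt balance: ρ_ref D = ρ (D + h).
ρ = ρ_ref D/(D + h) = 2.79 × 136 km/(136 km + 3.49 km) = 2.72 g cm⁻³.

2.72 g cm⁻³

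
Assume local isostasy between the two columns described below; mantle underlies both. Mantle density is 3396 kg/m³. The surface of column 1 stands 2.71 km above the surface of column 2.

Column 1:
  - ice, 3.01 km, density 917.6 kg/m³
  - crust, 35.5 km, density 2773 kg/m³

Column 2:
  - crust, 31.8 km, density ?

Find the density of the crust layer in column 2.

Take the compensation level at the base of the deeper column (depth z_c below the surface of column 1) and equate Σ ρ_i t_i down to z_c; mantle fills any gap and the z_c terms cancel.
Column 1: 3.01×917.6 + 35.5×2773 + (z_c − 38.51)×3396
Column 2: 2.71×0 + 31.8×ρ + (z_c − 2.71 − 31.8)×3396
The z_c×3396 term appears on both sides and cancels. Collect the known terms of each column as K = Σ(ρt)_known − 3396 × (depth of known layers): K_1 = 101203.476 − 3396×38.51 = −29576.484; K_2 = 0 − 3396×(2.71 + 31.8) = −117195.96.
Balance: K_1 = K_2 + 31.8×ρ, so ρ = (K_1 − K_2)/31.8 = 87619.5/31.8 = 2760 kg/m³.

2760 kg/m³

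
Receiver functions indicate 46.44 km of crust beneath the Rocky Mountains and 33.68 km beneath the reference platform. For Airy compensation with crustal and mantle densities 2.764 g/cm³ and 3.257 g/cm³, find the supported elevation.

1.93 km

Excess crust Δ = 46.44 km − 33.68 km = 12.76 km, split between elevation h and root r with h + r = Δ.
Airy balance ρ_c h = (ρ_m − ρ_c) r gives r = h ρ_c/(ρ_m − ρ_c), so h (1 + ρ_c/(ρ_m − ρ_c)) = Δ, i.e. h = Δ (ρ_m − ρ_c)/ρ_m.
h = 12.76 km × 0.493/3.257 = 1.93 km.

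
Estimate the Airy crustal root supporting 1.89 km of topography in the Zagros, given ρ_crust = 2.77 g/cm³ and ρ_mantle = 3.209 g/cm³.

11.9 km

By Archimedes' principle applied to the lithosphere: the weight of the topography is balanced by the buoyancy of the root, ρ_c h = (ρ_m − ρ_c) r.
r = h · ρ_c / (ρ_m − ρ_c) = 1.89 km × 2.77 / (3.209 − 2.77) = 11.9 km.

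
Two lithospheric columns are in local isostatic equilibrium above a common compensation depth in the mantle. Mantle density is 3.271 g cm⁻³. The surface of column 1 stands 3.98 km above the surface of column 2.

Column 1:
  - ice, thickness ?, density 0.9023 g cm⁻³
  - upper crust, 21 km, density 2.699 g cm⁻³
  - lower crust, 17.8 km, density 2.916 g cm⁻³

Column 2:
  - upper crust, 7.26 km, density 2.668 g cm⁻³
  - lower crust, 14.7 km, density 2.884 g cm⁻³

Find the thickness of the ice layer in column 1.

2.01 km

Take the compensation level at the base of the deeper column (depth z_c below the surface of column 1) and equate Σ ρ_i t_i down to z_c; mantle fills any gap and the z_c terms cancel.
Column 1: x×0.9023 + 21×2.699 + 17.8×2.916 + (z_c − 38.8 − x)×3.271
Column 2: 3.98×0 + 7.26×2.668 + 14.7×2.884 + (z_c − 3.98 − 21.96)×3.271
The z_c×3.271 term appears on both sides and cancels. Collect the known terms of each column as K = Σ(ρt)_known − 3.271 × (depth of known layers): K_1 = 108.5838 − 3.271×38.8 = −18.331; K_2 = 61.76448 − 3.271×(3.98 + 21.96) = −23.08526.
Balance: K_1 − x×(3.271 − 0.9023) = K_2, so x = (K_1 − K_2)/(3.271 − 0.9023) = 4.75426/2.3687 = 2.01 km.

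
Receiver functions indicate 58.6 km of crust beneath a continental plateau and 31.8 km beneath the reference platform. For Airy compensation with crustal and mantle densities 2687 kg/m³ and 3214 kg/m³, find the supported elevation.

4.39 km

Excess crust Δ = 58.6 km − 31.8 km = 26.8 km, split between elevation h and root r with h + r = Δ.
Airy balance ρ_c h = (ρ_m − ρ_c) r gives r = h ρ_c/(ρ_m − ρ_c), so h (1 + ρ_c/(ρ_m − ρ_c)) = Δ, i.e. h = Δ (ρ_m − ρ_c)/ρ_m.
h = 26.8 km × 527/3214 = 4.39 km.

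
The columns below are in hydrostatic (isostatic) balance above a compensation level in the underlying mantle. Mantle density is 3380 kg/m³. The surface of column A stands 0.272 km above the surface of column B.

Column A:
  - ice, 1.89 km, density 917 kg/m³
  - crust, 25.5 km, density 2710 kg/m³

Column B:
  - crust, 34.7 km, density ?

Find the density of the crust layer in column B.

2780 kg/m³

Take the compensation level at the base of the deeper column (depth z_c below the surface of column A) and equate Σ ρ_i t_i down to z_c; mantle fills any gap and the z_c terms cancel.
Column A: 1.89×917 + 25.5×2710 + (z_c − 27.39)×3380
Column B: 0.272×0 + 34.7×ρ + (z_c − 0.272 − 34.7)×3380
The z_c×3380 term appears on both sides and cancels. Collect the known terms of each column as K = Σ(ρt)_known − 3380 × (depth of known layers): K_A = 70838.13 − 3380×27.39 = −21740.07; K_B = 0 − 3380×(0.272 + 34.7) = −118205.36.
Balance: K_A = K_B + 34.7×ρ, so ρ = (K_A − K_B)/34.7 = 96465.3/34.7 = 2780 kg/m³.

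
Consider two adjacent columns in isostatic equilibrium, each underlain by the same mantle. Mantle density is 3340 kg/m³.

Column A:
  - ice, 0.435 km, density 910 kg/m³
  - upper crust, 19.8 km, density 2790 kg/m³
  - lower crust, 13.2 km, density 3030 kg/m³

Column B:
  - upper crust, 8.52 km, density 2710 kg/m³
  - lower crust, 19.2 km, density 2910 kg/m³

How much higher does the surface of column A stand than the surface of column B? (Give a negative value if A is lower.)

0.723 km

For any compensation level in the mantle, the mantle terms cancel and isostasy reduces to e = (Σt_A − Σt_B) − (Σ(ρt)_A − Σ(ρt)_B) / ρ_m.
Σt_A = 33.435 km; Σt_B = 27.72 km; Σ(ρt)_A = 95633.85; Σ(ρt)_B = 78961.2 (in km·kg/m³).
e = (33.435 − 27.72) − (95633.85 − 78961.2) / 3340 = 0.723 km.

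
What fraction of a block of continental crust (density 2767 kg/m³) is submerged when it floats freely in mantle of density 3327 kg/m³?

83.2%

Submerged fraction = ρ_obj/ρ_fluid = 2767/3327 = 83.2%.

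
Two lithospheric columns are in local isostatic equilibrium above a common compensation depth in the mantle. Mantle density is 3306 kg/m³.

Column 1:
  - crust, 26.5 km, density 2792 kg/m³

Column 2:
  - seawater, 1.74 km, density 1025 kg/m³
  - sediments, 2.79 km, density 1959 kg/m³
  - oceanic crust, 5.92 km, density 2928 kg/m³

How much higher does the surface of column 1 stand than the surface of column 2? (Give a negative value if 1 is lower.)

For any compensation level in the mantle, the mantle terms cancel and isostasy reduces to e = (Σt_1 − Σt_2) − (Σ(ρt)_1 − Σ(ρt)_2) / ρ_m.
Σt_1 = 26.5 km; Σt_2 = 10.45 km; Σ(ρt)_1 = 73988; Σ(ρt)_2 = 24582.87 (in km·kg/m³).
e = (26.5 − 10.45) − (73988 − 24582.87) / 3306 = 1.11 km.

1.11 km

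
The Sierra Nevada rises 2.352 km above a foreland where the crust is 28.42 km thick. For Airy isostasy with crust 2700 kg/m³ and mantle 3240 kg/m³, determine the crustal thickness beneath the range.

42.5 km

Root depth r = h ρ_c / (ρ_m − ρ_c) = 2.352 km × 2700 / 540 = 11.76 km.
Total thickness = T + h + r = 28.42 km + 2.352 km + 11.76 km = 42.5 km.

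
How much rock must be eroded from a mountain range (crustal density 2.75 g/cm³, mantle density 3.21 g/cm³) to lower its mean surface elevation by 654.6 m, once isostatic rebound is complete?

4570 m

Net drop Δ = e − u = e − e ρ_c/ρ_m = e (ρ_m − ρ_c)/ρ_m.
e = Δ ρ_m/(ρ_m − ρ_c) = 654.6 m × 3.21/0.46 = 4570 m.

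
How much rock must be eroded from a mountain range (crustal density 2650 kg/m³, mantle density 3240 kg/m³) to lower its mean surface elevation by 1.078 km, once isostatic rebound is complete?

5.92 km

Net drop Δ = e − u = e − e ρ_c/ρ_m = e (ρ_m − ρ_c)/ρ_m.
e = Δ ρ_m/(ρ_m − ρ_c) = 1.078 km × 3240/590 = 5.92 km.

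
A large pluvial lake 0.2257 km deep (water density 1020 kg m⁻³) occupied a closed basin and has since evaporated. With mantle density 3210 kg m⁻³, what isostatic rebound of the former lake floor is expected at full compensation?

0.0717 km

u = d ρ_w/ρ_m = 0.2257 km × 1020/3210 = 0.0717 km.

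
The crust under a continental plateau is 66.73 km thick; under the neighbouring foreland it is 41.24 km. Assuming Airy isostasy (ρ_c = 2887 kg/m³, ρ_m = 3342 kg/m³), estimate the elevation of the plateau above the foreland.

Excess crust Δ = 66.73 km − 41.24 km = 25.49 km, split between elevation h and root r with h + r = Δ.
Airy balance ρ_c h = (ρ_m − ρ_c) r gives r = h ρ_c/(ρ_m − ρ_c), so h (1 + ρ_c/(ρ_m − ρ_c)) = Δ, i.e. h = Δ (ρ_m − ρ_c)/ρ_m.
h = 25.49 km × 455/3342 = 3.47 km.

3.47 km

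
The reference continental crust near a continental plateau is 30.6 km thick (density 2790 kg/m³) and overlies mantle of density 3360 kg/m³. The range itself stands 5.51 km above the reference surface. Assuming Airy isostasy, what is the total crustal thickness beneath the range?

63.1 km

Root depth r = h ρ_c / (ρ_m − ρ_c) = 5.51 km × 2790 / 570 = 26.97 km.
Total thickness = T + h + r = 30.6 km + 5.51 km + 26.97 km = 63.1 km.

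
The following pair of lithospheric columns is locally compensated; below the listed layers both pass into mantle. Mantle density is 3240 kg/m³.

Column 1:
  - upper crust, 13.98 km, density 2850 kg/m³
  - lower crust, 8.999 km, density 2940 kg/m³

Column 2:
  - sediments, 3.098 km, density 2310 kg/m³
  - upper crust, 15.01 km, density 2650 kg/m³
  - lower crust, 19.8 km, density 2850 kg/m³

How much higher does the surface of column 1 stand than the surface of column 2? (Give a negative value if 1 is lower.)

−3.49 km

For any compensation level in the mantle, the mantle terms cancel and isostasy reduces to e = (Σt_1 − Σt_2) − (Σ(ρt)_1 − Σ(ρt)_2) / ρ_m.
Σt_1 = 22.979 km; Σt_2 = 37.908 km; Σ(ρt)_1 = 66300.06; Σ(ρt)_2 = 103362.88 (in km·kg/m³).
e = (22.979 − 37.908) − (66300.06 − 103362.88) / 3240 = −3.49 km.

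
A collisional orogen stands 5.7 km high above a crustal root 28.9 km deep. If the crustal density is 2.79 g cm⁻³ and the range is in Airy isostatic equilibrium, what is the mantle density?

Airy balance: ρ_c h = (ρ_m − ρ_c) r → ρ_m = ρ_c (1 + h/r).
ρ_m = 2.79 × (1 + 5.7 km/28.9 km) = 3.34 g cm⁻³.

3.34 g cm⁻³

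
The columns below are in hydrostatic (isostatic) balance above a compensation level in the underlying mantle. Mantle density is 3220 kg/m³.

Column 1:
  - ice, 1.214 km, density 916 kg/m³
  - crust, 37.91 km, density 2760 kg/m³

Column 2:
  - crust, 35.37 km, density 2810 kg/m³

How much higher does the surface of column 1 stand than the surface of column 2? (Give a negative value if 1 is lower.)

1.78 km

For any compensation level in the mantle, the mantle terms cancel and isostasy reduces to e = (Σt_1 − Σt_2) − (Σ(ρt)_1 − Σ(ρt)_2) / ρ_m.
Σt_1 = 39.124 km; Σt_2 = 35.37 km; Σ(ρt)_1 = 105743.624; Σ(ρt)_2 = 99389.7 (in km·kg/m³).
e = (39.124 − 35.37) − (105743.624 − 99389.7) / 3220 = 1.78 km.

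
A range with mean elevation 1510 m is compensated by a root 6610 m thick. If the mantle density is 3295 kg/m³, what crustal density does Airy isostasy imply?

2680 kg/m³

ρ_c h = (ρ_m − ρ_c) r → ρ_c (h + r) = ρ_m r → ρ_c = ρ_m r / (h + r).
ρ_c = 3295 × 6610 m / (1510 m + 6610 m) = 2680 kg/m³.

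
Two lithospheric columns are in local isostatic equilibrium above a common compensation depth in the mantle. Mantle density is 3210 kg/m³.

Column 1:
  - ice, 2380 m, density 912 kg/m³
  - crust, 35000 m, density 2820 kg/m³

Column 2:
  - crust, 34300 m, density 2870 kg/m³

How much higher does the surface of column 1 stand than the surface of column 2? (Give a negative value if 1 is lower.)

For any compensation level in the mantle, the mantle terms cancel and isostasy reduces to e = (Σt_1 − Σt_2) − (Σ(ρt)_1 − Σ(ρt)_2) / ρ_m.
Σt_1 = 37380 m; Σt_2 = 34300 m; Σ(ρt)_1 = 100870560; Σ(ρt)_2 = 98441000 (in m·kg/m³).
e = (37380 − 34300) − (100870560 − 98441000) / 3210 = 2320 m.

2320 m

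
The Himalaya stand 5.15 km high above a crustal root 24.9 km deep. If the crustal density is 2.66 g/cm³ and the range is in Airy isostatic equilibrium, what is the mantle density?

3.21 g/cm³

Airy balance: ρ_c h = (ρ_m − ρ_c) r → ρ_m = ρ_c (1 + h/r).
ρ_m = 2.66 × (1 + 5.15 km/24.9 km) = 3.21 g/cm³.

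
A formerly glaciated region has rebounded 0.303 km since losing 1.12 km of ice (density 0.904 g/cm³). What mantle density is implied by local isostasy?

3.34 g/cm³

ρ_m = ρ_ice t / u = 0.904 × 1.12 km/0.303 km = 3.34 g/cm³.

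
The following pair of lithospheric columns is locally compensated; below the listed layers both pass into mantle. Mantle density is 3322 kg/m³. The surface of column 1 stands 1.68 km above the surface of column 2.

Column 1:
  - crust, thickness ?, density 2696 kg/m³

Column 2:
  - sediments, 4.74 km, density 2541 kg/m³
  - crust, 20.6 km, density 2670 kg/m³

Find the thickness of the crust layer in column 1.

Take the compensation level at the base of the deeper column (depth z_c below the surface of column 1) and equate Σ ρ_i t_i down to z_c; mantle fills any gap and the z_c terms cancel.
Column 1: x×2696 + (z_c − 0 − x)×3322
Column 2: 1.68×0 + 4.74×2541 + 20.6×2670 + (z_c − 1.68 − 25.34)×3322
The z_c×3322 term appears on both sides and cancels. Collect the known terms of each column as K = Σ(ρt)_known − 3322 × (depth of known layers): K_1 = 0 − 3322×0 = 0; K_2 = 67046.34 − 3322×(1.68 + 25.34) = −22714.1.
Balance: K_1 − x×(3322 − 2696) = K_2, so x = (K_1 − K_2)/(3322 − 2696) = 22714.1/626 = 36.3 km.

36.3 km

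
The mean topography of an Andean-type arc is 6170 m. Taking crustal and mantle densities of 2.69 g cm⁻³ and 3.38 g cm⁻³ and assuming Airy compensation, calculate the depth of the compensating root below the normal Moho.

By Archimedes' principle applied to the lithosphere: the weight of the topography is balanced by the buoyancy of the root, ρ_c h = (ρ_m − ρ_c) r.
r = h · ρ_c / (ρ_m − ρ_c) = 6170 m × 2.69 / (3.38 − 2.69) = 24100 m.

24100 m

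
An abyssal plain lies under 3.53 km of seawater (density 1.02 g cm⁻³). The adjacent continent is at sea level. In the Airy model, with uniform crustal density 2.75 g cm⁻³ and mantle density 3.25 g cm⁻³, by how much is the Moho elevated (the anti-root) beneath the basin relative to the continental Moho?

12.2 km

Balancing pressure at the compensation depth: replacing crust with seawater at the top is compensated by replacing crust with mantle at the base: d (ρ_c − ρ_w) = a (ρ_m − ρ_c).
a = d (ρ_c − ρ_w)/(ρ_m − ρ_c) = 3.53 km × 1.73/0.5 = 12.2 km.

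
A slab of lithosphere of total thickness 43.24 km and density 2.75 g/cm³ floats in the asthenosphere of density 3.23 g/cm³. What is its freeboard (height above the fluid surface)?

6.43 km

Floating equilibrium: submerged depth d = t ρ_obj/ρ_fluid = 43.24 km × 2.75/3.23 = 36.81 km.
Freeboard = t − d = 43.24 km − 36.81 km = 6.43 km.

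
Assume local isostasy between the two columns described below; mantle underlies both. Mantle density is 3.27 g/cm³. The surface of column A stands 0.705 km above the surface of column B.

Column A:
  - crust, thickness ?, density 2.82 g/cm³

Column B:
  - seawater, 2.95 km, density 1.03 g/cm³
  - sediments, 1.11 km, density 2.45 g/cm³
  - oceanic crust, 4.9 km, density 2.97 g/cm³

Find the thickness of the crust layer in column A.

Take the compensation level at the base of the deeper column (depth z_c below the surface of column A) and equate Σ ρ_i t_i down to z_c; mantle fills any gap and the z_c terms cancel.
Column A: x×2.82 + (z_c − 0 − x)×3.27
Column B: 0.705×0 + 2.95×1.03 + 1.11×2.45 + 4.9×2.97 + (z_c − 0.705 − 8.96)×3.27
The z_c×3.27 term appears on both sides and cancels. Collect the known terms of each column as K = Σ(ρt)_known − 3.27 × (depth of known layers): K_A = 0 − 3.27×0 = 0; K_B = 20.311 − 3.27×(0.705 + 8.96) = −11.29355.
Balance: K_A − x×(3.27 − 2.82) = K_B, so x = (K_A − K_B)/(3.27 − 2.82) = 11.2935/0.45 = 25.1 km.

25.1 km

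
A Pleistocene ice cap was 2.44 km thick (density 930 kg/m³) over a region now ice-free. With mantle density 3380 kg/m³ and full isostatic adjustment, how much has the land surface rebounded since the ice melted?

Removing the load lets mantle flow back in; uplift u satisfies ρ_ice t = ρ_m u.
u = t ρ_ice/ρ_m = 2.44 km × 930/3380 = 0.671 km.

0.671 km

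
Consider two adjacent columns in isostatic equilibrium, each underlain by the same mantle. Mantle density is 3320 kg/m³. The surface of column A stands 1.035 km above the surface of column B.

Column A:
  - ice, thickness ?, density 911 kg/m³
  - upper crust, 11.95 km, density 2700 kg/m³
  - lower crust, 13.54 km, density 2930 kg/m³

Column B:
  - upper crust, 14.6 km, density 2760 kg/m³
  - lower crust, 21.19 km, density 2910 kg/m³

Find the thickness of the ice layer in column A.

Take the compensation level at the base of the deeper column (depth z_c below the surface of column A) and equate Σ ρ_i t_i down to z_c; mantle fills any gap and the z_c terms cancel.
Column A: x×911 + 11.95×2700 + 13.54×2930 + (z_c − 25.49 − x)×3320
Column B: 1.035×0 + 14.6×2760 + 21.19×2910 + (z_c − 1.035 − 35.79)×3320
The z_c×3320 term appears on both sides and cancels. Collect the known terms of each column as K = Σ(ρt)_known − 3320 × (depth of known layers): K_A = 71937.2 − 3320×25.49 = −12689.6; K_B = 101958.9 − 3320×(1.035 + 35.79) = −20300.1.
Balance: K_A − x×(3320 − 911) = K_B, so x = (K_A − K_B)/(3320 − 911) = 7610.5/2409 = 3.16 km.

3.16 km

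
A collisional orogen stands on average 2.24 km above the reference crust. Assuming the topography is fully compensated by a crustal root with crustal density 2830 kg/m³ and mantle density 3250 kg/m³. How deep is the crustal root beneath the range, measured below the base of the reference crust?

Balancing pressure at the compensation depth: the weight of the topography is balanced by the buoyancy of the root, ρ_c h = (ρ_m − ρ_c) r.
r = h · ρ_c / (ρ_m − ρ_c) = 2.24 km × 2830 / (3250 − 2830) = 15.1 km.

15.1 km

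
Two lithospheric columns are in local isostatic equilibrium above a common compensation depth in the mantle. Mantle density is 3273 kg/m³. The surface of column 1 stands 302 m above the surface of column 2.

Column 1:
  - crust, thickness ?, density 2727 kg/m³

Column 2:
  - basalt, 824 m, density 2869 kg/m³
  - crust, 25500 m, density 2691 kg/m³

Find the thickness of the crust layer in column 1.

Take the compensation level at the base of the deeper column (depth z_c below the surface of column 1) and equate Σ ρ_i t_i down to z_c; mantle fills any gap and the z_c terms cancel.
Column 1: x×2727 + (z_c − 0 − x)×3273
Column 2: 302×0 + 824×2869 + 25500×2691 + (z_c − 302 − 26324)×3273
The z_c×3273 term appears on both sides and cancels. Collect the known terms of each column as K = Σ(ρt)_known − 3273 × (depth of known layers): K_1 = 0 − 3273×0 = 0; K_2 = 70984556 − 3273×(302 + 26324) = −16162342.
Balance: K_1 − x×(3273 − 2727) = K_2, so x = (K_1 − K_2)/(3273 − 2727) = 16162300/546 = 29600 m.

29600 m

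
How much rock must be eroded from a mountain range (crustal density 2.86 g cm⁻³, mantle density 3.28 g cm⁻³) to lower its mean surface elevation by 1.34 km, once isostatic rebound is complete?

10.5 km

Net drop Δ = e − u = e − e ρ_c/ρ_m = e (ρ_m − ρ_c)/ρ_m.
e = Δ ρ_m/(ρ_m − ρ_c) = 1.34 km × 3.28/0.42 = 10.5 km.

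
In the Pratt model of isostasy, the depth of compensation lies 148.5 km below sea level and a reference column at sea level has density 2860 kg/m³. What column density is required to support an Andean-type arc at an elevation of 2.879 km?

Pratt balance: ρ_ref D = ρ (D + h).
ρ = ρ_ref D/(D + h) = 2860 × 148.5 km/(148.5 km + 2.879 km) = 2810 kg/m³.

2810 kg/m³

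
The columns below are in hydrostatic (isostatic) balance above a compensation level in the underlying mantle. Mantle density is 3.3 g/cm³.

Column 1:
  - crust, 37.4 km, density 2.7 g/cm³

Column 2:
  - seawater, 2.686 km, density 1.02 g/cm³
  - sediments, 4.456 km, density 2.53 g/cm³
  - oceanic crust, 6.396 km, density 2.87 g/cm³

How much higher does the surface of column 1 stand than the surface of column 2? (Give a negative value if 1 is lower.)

For any compensation level in the mantle, the mantle terms cancel and isostasy reduces to e = (Σt_1 − Σt_2) − (Σ(ρt)_1 − Σ(ρt)_2) / ρ_m.
Σt_1 = 37.4 km; Σt_2 = 13.538 km; Σ(ρt)_1 = 100.98; Σ(ρt)_2 = 32.36992 (in km·g/cm³).
e = (37.4 − 13.538) − (100.98 − 32.36992) / 3.3 = 3.07 km.

3.07 km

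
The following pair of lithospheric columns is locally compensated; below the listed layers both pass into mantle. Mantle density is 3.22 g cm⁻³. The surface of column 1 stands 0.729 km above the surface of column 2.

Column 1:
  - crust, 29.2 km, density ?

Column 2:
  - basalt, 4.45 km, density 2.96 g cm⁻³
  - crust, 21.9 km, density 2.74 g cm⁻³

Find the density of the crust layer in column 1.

Take the compensation level at the base of the deeper column (depth z_c below the surface of column 1) and equate Σ ρ_i t_i down to z_c; mantle fills any gap and the z_c terms cancel.
Column 1: 29.2×ρ + (z_c − 29.2)×3.22
Column 2: 0.729×0 + 4.45×2.96 + 21.9×2.74 + (z_c − 0.729 − 26.35)×3.22
The z_c×3.22 term appears on both sides and cancels. Collect the known terms of each column as K = Σ(ρt)_known − 3.22 × (depth of known layers): K_1 = 0 − 3.22×29.2 = −94.024; K_2 = 73.178 − 3.22×(0.729 + 26.35) = −14.01638.
Balance: K_1 + 29.2×ρ = K_2, so ρ = (K_2 − K_1)/29.2 = 80.0076/29.2 = 2.74 g cm⁻³.

2.74 g cm⁻³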